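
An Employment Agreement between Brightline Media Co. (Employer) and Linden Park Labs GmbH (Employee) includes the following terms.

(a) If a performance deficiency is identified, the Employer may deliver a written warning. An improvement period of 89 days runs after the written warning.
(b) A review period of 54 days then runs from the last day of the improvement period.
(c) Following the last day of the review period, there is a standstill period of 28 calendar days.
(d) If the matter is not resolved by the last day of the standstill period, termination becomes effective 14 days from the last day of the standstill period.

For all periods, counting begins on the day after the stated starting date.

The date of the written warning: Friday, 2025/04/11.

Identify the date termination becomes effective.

2025/10/13

The last day of the improvement period: 2025/04/11 + 89 days = 2025/07/09.
Adding 54 calendar days to 2025/07/09 gives 2025/09/01, which is the last day of the review period.
Adding 28 calendar days to 2025/09/01 gives 2025/09/29, which is the last day of the standstill period.
Adding 14 calendar days to 2025/09/29 gives 2025/10/13, which is the date termination becomes effective.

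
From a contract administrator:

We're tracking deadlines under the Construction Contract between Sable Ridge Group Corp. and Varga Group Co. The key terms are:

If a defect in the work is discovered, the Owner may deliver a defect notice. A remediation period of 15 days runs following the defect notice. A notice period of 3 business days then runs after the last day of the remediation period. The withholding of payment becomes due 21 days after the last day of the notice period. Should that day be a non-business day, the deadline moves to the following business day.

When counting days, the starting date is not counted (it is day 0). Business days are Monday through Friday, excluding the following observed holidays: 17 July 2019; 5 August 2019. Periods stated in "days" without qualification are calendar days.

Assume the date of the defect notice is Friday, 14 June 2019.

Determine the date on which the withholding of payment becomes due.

24 July 2019

The last day of the remediation period: 14 June 2019 + 15 days = 29 June 2019.
From Saturday, 29 June 2019, 3 business days (Jul 1, Jul 2, Jul 3, skipping weekends) brings us to Wednesday, 3 July 2019, which is the last day of the notice period.
The date on which the withholding of payment becomes due: 21 calendar days after 3 July 2019 is 24 July 2019. 24 July 2019 is a Wednesday and is not a listed holiday, so no roll-forward applies.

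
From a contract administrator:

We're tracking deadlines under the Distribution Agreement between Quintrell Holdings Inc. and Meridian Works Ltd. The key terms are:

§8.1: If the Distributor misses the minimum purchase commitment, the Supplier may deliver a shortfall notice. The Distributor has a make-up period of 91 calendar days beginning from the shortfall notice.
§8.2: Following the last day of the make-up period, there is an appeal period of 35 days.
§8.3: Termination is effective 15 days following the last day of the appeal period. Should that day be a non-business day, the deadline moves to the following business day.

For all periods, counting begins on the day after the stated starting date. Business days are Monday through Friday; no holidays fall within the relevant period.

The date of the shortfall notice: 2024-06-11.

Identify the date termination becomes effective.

2024-10-30

The last day of the make-up period: 2024-06-11 + 91 days = 2024-09-10.
The last day of the appeal period: 35 calendar days after 2024-09-10 is 2024-10-15.
Adding 15 calendar days to 2024-10-15 gives 2024-10-30, which is the date termination becomes effective. 2024-10-30 is a Wednesday, so no roll-forward applies.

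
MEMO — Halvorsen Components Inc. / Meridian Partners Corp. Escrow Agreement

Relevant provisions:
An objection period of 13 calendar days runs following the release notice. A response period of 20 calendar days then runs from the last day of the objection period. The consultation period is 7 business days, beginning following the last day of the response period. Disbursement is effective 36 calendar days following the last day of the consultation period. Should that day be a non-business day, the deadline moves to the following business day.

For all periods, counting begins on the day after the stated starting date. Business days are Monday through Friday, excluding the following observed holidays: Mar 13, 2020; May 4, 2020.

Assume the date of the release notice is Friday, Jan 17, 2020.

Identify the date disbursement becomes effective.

The last day of the objection period: Jan 17, 2020 + 13 days = Jan 30, 2020.
Adding 20 calendar days to Jan 30, 2020 gives Feb 19, 2020, which is the last day of the response period.
The last day of the consultation period: 7 business days after Wednesday, Feb 19, 2020, skipping weekends — Feb 20, Feb 21, Feb 24, Feb 25, Feb 26, Feb 27, Feb 28 — lands on Friday, Feb 28, 2020.
The date disbursement becomes effective: 36 calendar days after Feb 28, 2020 is Apr 4, 2020. That falls on a Saturday, so it rolls to the next business day, Monday, Apr 6, 2020.

Apr 6, 2020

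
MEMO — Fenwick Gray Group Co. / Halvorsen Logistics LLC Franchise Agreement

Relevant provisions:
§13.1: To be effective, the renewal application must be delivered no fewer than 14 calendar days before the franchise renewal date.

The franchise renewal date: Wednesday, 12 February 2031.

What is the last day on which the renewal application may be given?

12 February 2031 minus 14 days is 29 January 2031.

29 January 2031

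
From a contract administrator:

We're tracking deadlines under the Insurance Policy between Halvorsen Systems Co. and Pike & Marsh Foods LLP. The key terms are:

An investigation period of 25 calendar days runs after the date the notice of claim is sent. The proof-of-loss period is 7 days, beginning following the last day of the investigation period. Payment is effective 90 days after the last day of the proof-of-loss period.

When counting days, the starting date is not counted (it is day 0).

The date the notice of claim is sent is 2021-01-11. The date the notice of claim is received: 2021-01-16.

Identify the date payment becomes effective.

2021-05-13

The last day of the investigation period: 25 calendar days after 2021-01-11 is 2021-02-05.
Adding 7 calendar days to 2021-02-05 gives 2021-02-12, which is the last day of the proof-of-loss period.
The date payment becomes effective: 90 calendar days after 2021-02-12 is 2021-05-13.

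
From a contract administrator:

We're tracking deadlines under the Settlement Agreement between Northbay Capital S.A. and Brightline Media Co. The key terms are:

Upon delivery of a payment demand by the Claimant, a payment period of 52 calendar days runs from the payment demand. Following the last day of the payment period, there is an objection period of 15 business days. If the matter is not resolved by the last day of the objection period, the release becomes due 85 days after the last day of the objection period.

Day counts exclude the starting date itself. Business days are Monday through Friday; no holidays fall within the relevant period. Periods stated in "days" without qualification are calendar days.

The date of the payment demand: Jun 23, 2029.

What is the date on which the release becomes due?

The last day of the payment period: 52 calendar days after Jun 23, 2029 is Aug 14, 2029.
The last day of the objection period: counting 15 business days from Tuesday, Aug 14, 2029 (Aug 15, Aug 16, Aug 17, Aug 20, …, Aug 31, Sep 3, Sep 4, skipping weekends) reaches Tuesday, Sep 4, 2029.
Adding 85 calendar days to Sep 4, 2029 gives Nov 28, 2029, which is the date on which the release becomes due.

Nov 28, 2029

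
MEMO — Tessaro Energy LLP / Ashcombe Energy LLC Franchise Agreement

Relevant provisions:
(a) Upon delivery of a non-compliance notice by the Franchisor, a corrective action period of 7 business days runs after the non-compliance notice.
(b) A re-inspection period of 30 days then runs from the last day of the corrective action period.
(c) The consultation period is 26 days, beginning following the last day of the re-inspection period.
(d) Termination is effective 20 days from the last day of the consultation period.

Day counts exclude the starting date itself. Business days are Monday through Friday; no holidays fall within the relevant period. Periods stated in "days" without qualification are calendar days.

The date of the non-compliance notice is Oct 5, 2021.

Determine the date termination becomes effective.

The last day of the corrective action period: 7 business days after Tuesday, Oct 5, 2021, skipping weekends — Oct 6, Oct 7, Oct 8, Oct 11, Oct 12, Oct 13, Oct 14 — lands on Thursday, Oct 14, 2021.
Adding 30 calendar days to Oct 14, 2021 gives Nov 13, 2021, which is the last day of the re-inspection period.
The last day of the consultation period: 26 calendar days after Nov 13, 2021 is Dec 9, 2021.
The date termination becomes effective: 20 calendar days after Dec 9, 2021 is Dec 29, 2021.

Dec 29, 2021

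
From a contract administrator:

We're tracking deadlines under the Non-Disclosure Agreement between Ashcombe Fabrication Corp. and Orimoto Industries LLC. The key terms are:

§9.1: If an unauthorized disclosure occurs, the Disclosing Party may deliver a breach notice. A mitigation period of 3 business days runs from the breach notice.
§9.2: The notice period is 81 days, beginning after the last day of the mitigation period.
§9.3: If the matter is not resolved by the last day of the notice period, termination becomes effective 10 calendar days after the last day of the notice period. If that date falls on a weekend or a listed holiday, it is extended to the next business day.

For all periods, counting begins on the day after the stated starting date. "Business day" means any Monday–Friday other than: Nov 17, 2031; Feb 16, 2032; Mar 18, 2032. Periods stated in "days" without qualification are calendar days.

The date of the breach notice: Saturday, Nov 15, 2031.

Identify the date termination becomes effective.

From Saturday, Nov 15, 2031, 3 business days (Nov 18, Nov 19, Nov 20, skipping weekends and the listed holiday on Nov 17) brings us to Thursday, Nov 20, 2031, which is the last day of the mitigation period.
The last day of the notice period: Nov 20, 2031 + 81 days = Feb 9, 2032.
The date termination becomes effective: Feb 9, 2032 + 10 days = Feb 19, 2032. Feb 19, 2032 is a Thursday and is not a listed holiday, so no roll-forward applies.

Feb 19, 2032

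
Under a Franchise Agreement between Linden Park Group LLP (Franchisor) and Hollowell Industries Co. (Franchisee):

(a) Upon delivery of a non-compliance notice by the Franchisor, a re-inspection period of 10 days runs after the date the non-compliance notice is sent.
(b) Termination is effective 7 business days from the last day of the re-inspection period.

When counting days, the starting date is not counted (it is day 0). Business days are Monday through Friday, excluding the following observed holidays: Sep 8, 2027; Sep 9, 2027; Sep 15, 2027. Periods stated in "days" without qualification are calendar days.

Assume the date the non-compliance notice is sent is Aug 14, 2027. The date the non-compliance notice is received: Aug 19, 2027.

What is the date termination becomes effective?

The last day of the re-inspection period: Aug 14, 2027 + 10 days = Aug 24, 2027.
The date termination becomes effective: counting 7 business days from Tuesday, Aug 24, 2027 (Aug 25, Aug 26, Aug 27, Aug 30, Aug 31, Sep 1, Sep 2, skipping weekends) reaches Thursday, Sep 2, 2027.

Sep 2, 2027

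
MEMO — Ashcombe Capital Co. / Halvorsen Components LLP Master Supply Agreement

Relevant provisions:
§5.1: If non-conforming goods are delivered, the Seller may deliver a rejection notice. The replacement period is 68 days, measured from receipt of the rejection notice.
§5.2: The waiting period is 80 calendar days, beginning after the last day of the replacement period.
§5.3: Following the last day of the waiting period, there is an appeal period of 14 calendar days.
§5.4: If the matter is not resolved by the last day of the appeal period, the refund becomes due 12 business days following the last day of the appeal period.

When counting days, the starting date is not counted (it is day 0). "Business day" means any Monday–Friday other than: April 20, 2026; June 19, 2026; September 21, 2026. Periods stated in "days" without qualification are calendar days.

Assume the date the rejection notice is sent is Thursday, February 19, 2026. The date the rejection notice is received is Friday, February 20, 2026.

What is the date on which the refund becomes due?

August 18, 2026

Adding 68 calendar days to February 20, 2026 gives April 29, 2026, which is the last day of the replacement period.
Adding 80 calendar days to April 29, 2026 gives July 18, 2026, which is the last day of the waiting period.
Adding 14 calendar days to July 18, 2026 gives August 1, 2026, which is the last day of the appeal period.
The date on which the refund becomes due: counting 12 business days from Saturday, August 1, 2026 (Aug 3, Aug 4, Aug 5, Aug 6, …, Aug 14, Aug 17, Aug 18, skipping weekends) reaches Tuesday, August 18, 2026.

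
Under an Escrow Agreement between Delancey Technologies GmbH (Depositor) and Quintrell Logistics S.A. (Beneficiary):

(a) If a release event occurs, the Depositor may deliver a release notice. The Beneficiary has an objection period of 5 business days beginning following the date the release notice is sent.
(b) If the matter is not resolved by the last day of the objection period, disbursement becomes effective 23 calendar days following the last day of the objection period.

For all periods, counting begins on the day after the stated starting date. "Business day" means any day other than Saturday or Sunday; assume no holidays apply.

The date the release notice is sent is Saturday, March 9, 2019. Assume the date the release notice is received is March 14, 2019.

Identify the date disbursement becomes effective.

April 7, 2019

From Saturday, March 9, 2019, 5 business days (Mar 11, Mar 12, Mar 13, Mar 14, Mar 15, skipping weekends) brings us to Friday, March 15, 2019, which is the last day of the objection period.
The date disbursement becomes effective: 23 calendar days after March 15, 2019 is April 7, 2019.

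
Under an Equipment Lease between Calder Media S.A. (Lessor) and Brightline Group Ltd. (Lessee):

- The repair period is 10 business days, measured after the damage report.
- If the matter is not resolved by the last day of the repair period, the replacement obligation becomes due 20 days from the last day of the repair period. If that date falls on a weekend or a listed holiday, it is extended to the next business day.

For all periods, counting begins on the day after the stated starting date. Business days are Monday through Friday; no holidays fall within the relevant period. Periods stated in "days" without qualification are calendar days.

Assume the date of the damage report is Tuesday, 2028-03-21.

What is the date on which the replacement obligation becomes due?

2028-04-24

The last day of the repair period: 10 business days after Tuesday, 2028-03-21, skipping weekends — Mar 22, Mar 23, Mar 24, Mar 27, Mar 28, Mar 29, Mar 30, Mar 31, Apr 3, Apr 4 — lands on Tuesday, 2028-04-04.
Adding 20 calendar days to 2028-04-04 gives 2028-04-24, which is the date on which the replacement obligation becomes due. 2028-04-24 is a Monday, so no roll-forward applies.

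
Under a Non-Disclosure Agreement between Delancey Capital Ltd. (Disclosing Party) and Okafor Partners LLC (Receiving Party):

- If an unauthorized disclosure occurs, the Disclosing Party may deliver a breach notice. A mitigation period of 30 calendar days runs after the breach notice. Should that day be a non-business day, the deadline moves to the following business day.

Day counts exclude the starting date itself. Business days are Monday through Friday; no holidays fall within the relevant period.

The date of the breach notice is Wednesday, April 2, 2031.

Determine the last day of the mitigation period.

May 2, 2031

The last day of the mitigation period: April 2, 2031 + 30 days = May 2, 2031. May 2, 2031 is a Friday, so no roll-forward applies.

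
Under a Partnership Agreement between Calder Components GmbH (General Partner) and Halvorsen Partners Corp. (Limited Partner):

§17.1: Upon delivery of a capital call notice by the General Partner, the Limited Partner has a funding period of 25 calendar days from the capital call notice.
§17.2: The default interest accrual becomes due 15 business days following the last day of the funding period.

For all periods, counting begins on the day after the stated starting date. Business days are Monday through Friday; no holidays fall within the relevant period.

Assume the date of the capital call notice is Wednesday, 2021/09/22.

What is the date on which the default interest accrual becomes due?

2021/11/05

The last day of the funding period: 25 calendar days after 2021/09/22 is 2021/10/17.
From Sunday, 2021/10/17, 15 business days (Oct 18, Oct 19, Oct 20, Oct 21, …, Nov 3, Nov 4, Nov 5, skipping weekends) brings us to Friday, 2021/11/05, which is the date on which the default interest accrual becomes due.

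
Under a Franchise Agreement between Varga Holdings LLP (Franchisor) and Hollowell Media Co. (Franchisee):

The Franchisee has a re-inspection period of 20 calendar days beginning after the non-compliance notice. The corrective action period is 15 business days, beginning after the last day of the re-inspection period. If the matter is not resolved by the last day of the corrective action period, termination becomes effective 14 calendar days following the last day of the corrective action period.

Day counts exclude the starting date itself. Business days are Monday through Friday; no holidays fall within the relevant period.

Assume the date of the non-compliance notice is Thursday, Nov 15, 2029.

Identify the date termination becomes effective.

The last day of the re-inspection period: Nov 15, 2029 + 20 days = Dec 5, 2029.
The last day of the corrective action period: 15 business days after Wednesday, Dec 5, 2029, skipping weekends — Dec 6, Dec 7, Dec 10, Dec 11, …, Dec 24, Dec 25, Dec 26 — lands on Wednesday, Dec 26, 2029.
The date termination becomes effective: 14 calendar days after Dec 26, 2029 is Jan 9, 2030.

Jan 9, 2030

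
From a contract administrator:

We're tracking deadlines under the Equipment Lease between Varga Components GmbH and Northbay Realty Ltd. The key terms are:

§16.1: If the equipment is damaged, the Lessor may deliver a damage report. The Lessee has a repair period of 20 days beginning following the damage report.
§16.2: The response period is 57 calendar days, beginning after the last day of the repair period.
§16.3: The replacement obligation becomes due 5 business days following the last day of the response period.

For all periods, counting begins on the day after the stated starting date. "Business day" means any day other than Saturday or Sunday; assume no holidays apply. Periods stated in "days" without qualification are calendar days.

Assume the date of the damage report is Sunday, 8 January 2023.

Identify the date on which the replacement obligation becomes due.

Adding 20 calendar days to 8 January 2023 gives 28 January 2023, which is the last day of the repair period.
The last day of the response period: 57 calendar days after 28 January 2023 is 26 March 2023.
From Sunday, 26 March 2023, 5 business days (Mar 27, Mar 28, Mar 29, Mar 30, Mar 31, skipping weekends) brings us to Friday, 31 March 2023, which is the date on which the replacement obligation becomes due.

31 March 2023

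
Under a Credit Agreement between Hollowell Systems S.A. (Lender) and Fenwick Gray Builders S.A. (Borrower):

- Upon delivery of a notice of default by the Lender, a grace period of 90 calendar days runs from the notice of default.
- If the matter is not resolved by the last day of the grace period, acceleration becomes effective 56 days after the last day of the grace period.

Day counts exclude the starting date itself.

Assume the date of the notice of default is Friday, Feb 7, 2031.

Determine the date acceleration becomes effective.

The last day of the grace period: 90 calendar days after Feb 7, 2031 is May 8, 2031.
The date acceleration becomes effective: 56 calendar days after May 8, 2031 is Jul 3, 2031.

Jul 3, 2031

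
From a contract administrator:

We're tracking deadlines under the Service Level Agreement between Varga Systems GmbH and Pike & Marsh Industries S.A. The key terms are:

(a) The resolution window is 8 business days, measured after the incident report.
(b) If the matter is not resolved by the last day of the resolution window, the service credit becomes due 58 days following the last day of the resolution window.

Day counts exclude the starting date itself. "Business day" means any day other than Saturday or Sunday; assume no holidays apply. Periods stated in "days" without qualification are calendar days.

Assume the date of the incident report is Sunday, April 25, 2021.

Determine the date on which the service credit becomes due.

The last day of the resolution window: 8 business days after Sunday, April 25, 2021, skipping weekends — Apr 26, Apr 27, Apr 28, Apr 29, Apr 30, May 3, May 4, May 5 — lands on Wednesday, May 5, 2021.
The date on which the service credit becomes due: May 5, 2021 + 58 days = July 2, 2021.

July 2, 2021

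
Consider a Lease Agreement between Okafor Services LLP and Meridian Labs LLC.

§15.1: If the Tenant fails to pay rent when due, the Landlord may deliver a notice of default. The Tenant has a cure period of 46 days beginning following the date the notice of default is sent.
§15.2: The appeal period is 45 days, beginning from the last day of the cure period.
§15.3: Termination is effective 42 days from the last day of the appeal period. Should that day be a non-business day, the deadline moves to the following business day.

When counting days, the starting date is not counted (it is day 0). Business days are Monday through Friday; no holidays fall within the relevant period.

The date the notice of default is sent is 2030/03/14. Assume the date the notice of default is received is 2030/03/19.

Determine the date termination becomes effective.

2030/07/25

The last day of the cure period: 46 calendar days after 2030/03/14 is 2030/04/29.
Adding 45 calendar days to 2030/04/29 gives 2030/06/13, which is the last day of the appeal period.
The date termination becomes effective: 2030/06/13 + 42 days = 2030/07/25. 2030/07/25 is a Thursday, so no roll-forward applies.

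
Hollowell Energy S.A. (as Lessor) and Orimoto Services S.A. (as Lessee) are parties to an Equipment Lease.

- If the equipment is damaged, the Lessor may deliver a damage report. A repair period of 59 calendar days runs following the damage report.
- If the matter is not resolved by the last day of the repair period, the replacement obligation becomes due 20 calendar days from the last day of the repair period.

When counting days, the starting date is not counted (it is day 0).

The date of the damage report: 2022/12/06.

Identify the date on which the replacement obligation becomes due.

The last day of the repair period: 2022/12/06 + 59 days = 2023/02/03.
Adding 20 calendar days to 2023/02/03 gives 2023/02/23, which is the date on which the replacement obligation becomes due.

2023/02/23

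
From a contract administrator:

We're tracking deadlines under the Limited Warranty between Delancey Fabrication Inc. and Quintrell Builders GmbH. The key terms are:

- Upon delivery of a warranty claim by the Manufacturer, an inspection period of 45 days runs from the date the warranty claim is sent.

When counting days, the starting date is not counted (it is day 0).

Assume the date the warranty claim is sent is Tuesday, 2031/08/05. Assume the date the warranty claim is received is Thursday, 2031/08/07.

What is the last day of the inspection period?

The last day of the inspection period: 45 calendar days after 2031/08/05 is 2031/09/19.

2031/09/19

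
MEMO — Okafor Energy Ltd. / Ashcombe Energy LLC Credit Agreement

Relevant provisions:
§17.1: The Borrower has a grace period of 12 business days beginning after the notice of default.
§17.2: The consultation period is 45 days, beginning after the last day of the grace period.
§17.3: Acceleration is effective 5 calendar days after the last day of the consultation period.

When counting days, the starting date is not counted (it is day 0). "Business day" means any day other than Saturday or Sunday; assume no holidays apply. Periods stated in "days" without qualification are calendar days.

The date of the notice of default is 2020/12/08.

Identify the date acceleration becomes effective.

2021/02/12

The last day of the grace period: 12 business days after Tuesday, 2020/12/08, skipping weekends — Dec 9, Dec 10, Dec 11, Dec 14, …, Dec 22, Dec 23, Dec 24 — lands on Thursday, 2020/12/24.
Adding 45 calendar days to 2020/12/24 gives 2021/02/07, which is the last day of the consultation period.
Adding 5 calendar days to 2021/02/07 gives 2021/02/12, which is the date acceleration becomes effective.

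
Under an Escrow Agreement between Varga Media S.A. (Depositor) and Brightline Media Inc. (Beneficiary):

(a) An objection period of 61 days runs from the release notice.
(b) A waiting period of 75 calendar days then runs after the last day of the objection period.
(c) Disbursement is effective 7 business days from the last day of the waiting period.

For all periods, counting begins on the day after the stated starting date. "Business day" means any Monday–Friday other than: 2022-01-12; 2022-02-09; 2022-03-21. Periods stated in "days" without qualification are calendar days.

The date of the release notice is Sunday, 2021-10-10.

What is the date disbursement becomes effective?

The last day of the objection period: 2021-10-10 + 61 days = 2021-12-10.
The last day of the waiting period: 75 calendar days after 2021-12-10 is 2022-02-23.
The date disbursement becomes effective: 7 business days after Wednesday, 2022-02-23, skipping weekends — Feb 24, Feb 25, Feb 28, Mar 1, Mar 2, Mar 3, Mar 4 — lands on Friday, 2022-03-04.

2022-03-04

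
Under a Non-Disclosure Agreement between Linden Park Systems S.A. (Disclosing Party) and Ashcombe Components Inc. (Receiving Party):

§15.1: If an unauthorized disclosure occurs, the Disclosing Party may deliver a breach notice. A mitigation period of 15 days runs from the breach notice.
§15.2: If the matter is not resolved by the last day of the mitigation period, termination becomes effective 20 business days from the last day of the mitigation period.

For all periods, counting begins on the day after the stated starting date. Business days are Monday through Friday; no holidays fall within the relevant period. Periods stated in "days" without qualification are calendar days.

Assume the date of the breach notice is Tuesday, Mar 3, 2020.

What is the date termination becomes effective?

The last day of the mitigation period: 15 calendar days after Mar 3, 2020 is Mar 18, 2020.
The date termination becomes effective: 20 business days after Wednesday, Mar 18, 2020, skipping weekends — Mar 19, Mar 20, Mar 23, Mar 24, …, Apr 13, Apr 14, Apr 15 — lands on Wednesday, Apr 15, 2020.

Apr 15, 2020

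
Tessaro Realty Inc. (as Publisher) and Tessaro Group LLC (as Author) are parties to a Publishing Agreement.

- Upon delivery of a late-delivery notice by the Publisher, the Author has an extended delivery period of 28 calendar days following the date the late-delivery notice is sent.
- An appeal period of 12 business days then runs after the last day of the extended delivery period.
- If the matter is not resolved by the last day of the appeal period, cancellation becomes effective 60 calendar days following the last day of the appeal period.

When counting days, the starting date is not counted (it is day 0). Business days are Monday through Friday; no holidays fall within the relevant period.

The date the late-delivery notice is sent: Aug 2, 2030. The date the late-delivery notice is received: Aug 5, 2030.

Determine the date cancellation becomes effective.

Adding 28 calendar days to Aug 2, 2030 gives Aug 30, 2030, which is the last day of the extended delivery period.
The last day of the appeal period: 12 business days after Friday, Aug 30, 2030, skipping weekends — Sep 2, Sep 3, Sep 4, Sep 5, …, Sep 13, Sep 16, Sep 17 — lands on Tuesday, Sep 17, 2030.
The date cancellation becomes effective: 60 calendar days after Sep 17, 2030 is Nov 16, 2030.

Nov 16, 2030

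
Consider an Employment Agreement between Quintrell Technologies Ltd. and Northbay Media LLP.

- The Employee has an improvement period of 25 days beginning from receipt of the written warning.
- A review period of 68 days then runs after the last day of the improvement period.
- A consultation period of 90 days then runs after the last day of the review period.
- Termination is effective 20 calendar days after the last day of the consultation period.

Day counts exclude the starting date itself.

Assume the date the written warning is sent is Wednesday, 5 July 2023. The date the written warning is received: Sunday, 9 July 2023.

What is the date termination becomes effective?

Adding 25 calendar days to 9 July 2023 gives 3 August 2023, which is the last day of the improvement period.
The last day of the review period: 68 calendar days after 3 August 2023 is 10 October 2023.
Adding 90 calendar days to 10 October 2023 gives 8 January 2024, which is the last day of the consultation period.
The date termination becomes effective: 20 calendar days after 8 January 2024 is 28 January 2024.

28 January 2024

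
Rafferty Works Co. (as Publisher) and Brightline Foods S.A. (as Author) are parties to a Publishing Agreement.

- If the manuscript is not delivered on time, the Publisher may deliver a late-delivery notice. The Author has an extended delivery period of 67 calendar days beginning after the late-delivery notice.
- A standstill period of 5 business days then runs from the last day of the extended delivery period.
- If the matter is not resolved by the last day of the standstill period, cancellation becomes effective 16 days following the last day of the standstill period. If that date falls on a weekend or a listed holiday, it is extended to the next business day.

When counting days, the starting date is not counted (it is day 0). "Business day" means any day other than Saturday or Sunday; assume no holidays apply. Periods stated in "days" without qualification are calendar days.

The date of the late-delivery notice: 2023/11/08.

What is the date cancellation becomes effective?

Adding 67 calendar days to 2023/11/08 gives 2024/01/14, which is the last day of the extended delivery period.
The last day of the standstill period: counting 5 business days from Sunday, 2024/01/14 (Jan 15, Jan 16, Jan 17, Jan 18, Jan 19, skipping weekends) reaches Friday, 2024/01/19.
Adding 16 calendar days to 2024/01/19 gives 2024/02/04, which is the date cancellation becomes effective. That falls on a Sunday, so it rolls to the next business day, Monday, 2024/02/05.

2024/02/05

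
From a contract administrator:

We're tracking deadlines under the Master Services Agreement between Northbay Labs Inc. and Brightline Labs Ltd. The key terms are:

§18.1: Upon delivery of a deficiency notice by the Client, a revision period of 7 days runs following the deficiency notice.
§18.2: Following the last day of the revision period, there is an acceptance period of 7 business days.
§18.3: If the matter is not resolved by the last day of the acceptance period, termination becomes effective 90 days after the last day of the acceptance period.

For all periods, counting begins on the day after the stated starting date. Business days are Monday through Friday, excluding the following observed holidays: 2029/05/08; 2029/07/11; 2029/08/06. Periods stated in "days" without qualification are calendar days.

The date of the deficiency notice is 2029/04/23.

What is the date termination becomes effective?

The last day of the revision period: 7 calendar days after 2029/04/23 is 2029/04/30.
From Monday, 2029/04/30, 7 business days (May 1, May 2, May 3, May 4, May 7, May 9, May 10, skipping weekends and the listed holiday on May 8) brings us to Thursday, 2029/05/10, which is the last day of the acceptance period.
Adding 90 calendar days to 2029/05/10 gives 2029/08/08, which is the date termination becomes effective.

2029/08/08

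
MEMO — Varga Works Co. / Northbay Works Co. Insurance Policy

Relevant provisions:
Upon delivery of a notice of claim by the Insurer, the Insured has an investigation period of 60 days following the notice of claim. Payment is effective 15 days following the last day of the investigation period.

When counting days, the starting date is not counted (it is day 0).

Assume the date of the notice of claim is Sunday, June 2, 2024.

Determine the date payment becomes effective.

August 16, 2024

The last day of the investigation period: 60 calendar days after June 2, 2024 is August 1, 2024.
The date payment becomes effective: August 1, 2024 + 15 days = August 16, 2024.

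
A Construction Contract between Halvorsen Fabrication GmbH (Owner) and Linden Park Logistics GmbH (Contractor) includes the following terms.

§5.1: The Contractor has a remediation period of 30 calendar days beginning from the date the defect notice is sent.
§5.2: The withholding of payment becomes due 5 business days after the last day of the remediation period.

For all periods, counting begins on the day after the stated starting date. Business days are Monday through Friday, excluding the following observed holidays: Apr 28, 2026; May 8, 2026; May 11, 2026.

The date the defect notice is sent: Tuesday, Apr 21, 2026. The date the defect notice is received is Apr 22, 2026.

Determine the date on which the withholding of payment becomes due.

May 28, 2026

Adding 30 calendar days to Apr 21, 2026 gives May 21, 2026, which is the last day of the remediation period.
The date on which the withholding of payment becomes due: 5 business days after Thursday, May 21, 2026, skipping weekends — May 22, May 25, May 26, May 27, May 28 — lands on Thursday, May 28, 2026.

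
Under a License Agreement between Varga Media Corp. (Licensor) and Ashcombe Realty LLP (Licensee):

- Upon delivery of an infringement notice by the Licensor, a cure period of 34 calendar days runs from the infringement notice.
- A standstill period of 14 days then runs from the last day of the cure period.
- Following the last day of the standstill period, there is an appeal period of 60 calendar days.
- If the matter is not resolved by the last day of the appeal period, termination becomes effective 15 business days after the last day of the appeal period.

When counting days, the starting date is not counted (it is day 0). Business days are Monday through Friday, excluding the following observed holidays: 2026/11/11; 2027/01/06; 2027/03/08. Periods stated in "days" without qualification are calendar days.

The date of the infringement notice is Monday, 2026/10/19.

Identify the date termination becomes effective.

2027/02/25

The last day of the cure period: 2026/10/19 + 34 days = 2026/11/22.
The last day of the standstill period: 2026/11/22 + 14 days = 2026/12/06.
Adding 60 calendar days to 2026/12/06 gives 2027/02/04, which is the last day of the appeal period.
The date termination becomes effective: counting 15 business days from Thursday, 2027/02/04 (Feb 5, Feb 8, Feb 9, Feb 10, …, Feb 23, Feb 24, Feb 25, skipping weekends) reaches Thursday, 2027/02/25.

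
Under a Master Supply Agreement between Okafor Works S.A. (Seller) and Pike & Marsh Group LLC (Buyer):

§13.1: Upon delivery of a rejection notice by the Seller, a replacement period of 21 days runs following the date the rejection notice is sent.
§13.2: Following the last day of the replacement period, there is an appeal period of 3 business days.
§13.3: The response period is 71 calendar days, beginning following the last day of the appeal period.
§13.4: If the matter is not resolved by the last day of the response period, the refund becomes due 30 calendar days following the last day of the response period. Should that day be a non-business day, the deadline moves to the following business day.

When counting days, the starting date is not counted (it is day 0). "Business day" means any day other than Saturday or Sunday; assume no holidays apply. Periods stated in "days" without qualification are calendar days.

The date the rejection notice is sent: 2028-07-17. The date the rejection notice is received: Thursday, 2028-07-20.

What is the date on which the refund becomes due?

2028-11-20

The last day of the replacement period: 2028-07-17 + 21 days = 2028-08-07.
The last day of the appeal period: counting 3 business days from Monday, 2028-08-07 (Aug 8, Aug 9, Aug 10, skipping weekends) reaches Thursday, 2028-08-10.
The last day of the response period: 2028-08-10 + 71 days = 2028-10-20.
The date on which the refund becomes due: 2028-10-20 + 30 days = 2028-11-19. That falls on a Sunday, so it rolls to the next business day, Monday, 2028-11-20.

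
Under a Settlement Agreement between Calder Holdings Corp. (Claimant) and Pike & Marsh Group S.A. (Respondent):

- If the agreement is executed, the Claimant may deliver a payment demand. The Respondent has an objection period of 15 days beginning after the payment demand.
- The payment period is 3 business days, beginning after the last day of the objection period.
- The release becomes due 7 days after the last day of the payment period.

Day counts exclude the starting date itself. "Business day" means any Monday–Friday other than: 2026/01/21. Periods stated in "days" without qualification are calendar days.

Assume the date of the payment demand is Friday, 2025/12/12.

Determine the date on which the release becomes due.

The last day of the objection period: 15 calendar days after 2025/12/12 is 2025/12/27.
The last day of the payment period: 3 business days after Saturday, 2025/12/27, skipping weekends — Dec 29, Dec 30, Dec 31 — lands on Wednesday, 2025/12/31.
The date on which the release becomes due: 7 calendar days after 2025/12/31 is 2026/01/07.

2026/01/07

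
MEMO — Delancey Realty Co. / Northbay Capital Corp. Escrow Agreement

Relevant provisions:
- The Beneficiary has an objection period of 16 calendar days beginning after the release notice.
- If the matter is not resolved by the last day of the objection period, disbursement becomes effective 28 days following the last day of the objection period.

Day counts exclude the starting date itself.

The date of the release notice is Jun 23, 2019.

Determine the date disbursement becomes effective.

Aug 6, 2019

Adding 16 calendar days to Jun 23, 2019 gives Jul 9, 2019, which is the last day of the objection period.
The date disbursement becomes effective: Jul 9, 2019 + 28 days = Aug 6, 2019.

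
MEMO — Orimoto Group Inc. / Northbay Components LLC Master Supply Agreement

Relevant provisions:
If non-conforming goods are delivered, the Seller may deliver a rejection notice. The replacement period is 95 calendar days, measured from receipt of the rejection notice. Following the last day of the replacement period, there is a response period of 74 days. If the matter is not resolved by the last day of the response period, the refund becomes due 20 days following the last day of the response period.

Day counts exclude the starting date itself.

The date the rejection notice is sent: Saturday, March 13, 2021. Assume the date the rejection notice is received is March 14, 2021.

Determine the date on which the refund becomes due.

Adding 95 calendar days to March 14, 2021 gives June 17, 2021, which is the last day of the replacement period.
Adding 74 calendar days to June 17, 2021 gives August 30, 2021, which is the last day of the response period.
The date on which the refund becomes due: 20 calendar days after August 30, 2021 is September 19, 2021.

September 19, 2021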